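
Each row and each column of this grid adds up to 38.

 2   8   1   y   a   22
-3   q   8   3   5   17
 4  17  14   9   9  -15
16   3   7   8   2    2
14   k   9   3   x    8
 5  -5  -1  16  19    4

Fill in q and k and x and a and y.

q = 8, k = 7, x = -3, a = 6, y = -1

Row 2: -3 + 8 + 3 + 5 + 17 = 30, so its missing entry is 38 − 30 = 8.
Column 4: 3 + 9 + 8 + 3 + 16 = 39, so its missing entry is 38 − 39 = -1.
Row 1: 2 + 8 + 1 − 1 + 22 = 32, so its missing entry is 38 − 32 = 6.
Column 5: 6 + 5 + 9 + 2 + 19 = 41, so its missing entry is 38 − 41 = -3.
Row 5: 14 + 9 + 3 − 3 + 8 = 31, so its missing entry is 38 − 31 = 7.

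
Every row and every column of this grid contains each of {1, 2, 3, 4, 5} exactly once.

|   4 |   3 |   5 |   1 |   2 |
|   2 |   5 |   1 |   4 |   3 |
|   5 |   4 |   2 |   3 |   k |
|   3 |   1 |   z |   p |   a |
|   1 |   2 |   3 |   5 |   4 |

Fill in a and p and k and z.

a = 5, p = 2, k = 1, z = 4

At (row 4, col 3): column 3 already has {1, 2, 3, 5}, so the value is 4.
At (row 4, col 4): column 4 already has {1, 3, 4, 5}, so the value is 2.
At (row 3, col 5): row 3 already has {2, 3, 4, 5}, so the value is 1.
Cell (4,5): row 4 already has {1, 2, 3, 4} → 5.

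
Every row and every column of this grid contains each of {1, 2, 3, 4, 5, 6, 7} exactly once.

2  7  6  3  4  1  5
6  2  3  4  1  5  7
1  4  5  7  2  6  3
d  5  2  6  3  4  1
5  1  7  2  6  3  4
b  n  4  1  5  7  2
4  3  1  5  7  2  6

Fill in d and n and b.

d = 7, n = 6, b = 3

Cell (6,2): column 2 already has {1, 2, 3, 4, 5, 7} → 6.
For row 6, column 1: row 6 already has {1, 2, 4, 5, 6, 7}; that leaves 3.
At (row 4, col 1): row 4 already has {1, 2, 3, 4, 5, 6}, so the value is 7.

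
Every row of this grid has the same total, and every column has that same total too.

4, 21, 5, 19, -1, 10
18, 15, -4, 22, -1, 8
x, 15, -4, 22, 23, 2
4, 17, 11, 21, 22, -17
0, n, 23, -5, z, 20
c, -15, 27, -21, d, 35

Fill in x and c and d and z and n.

x = 0, c = 32, d = 0, z = 15, n = 5

Rows 1 and 2 both sum to 58, so that's the common total.
Row 3: 15 − 4 + 22 + 23 + 2 = 58, so its missing entry is 58 − 58 = 0.
Column 1: 4 + 18 + 0 + 4 + 0 = 26, so its missing entry is 58 − 26 = 32.
Row 6: 32 − 15 + 27 − 21 + 35 = 58, so its missing entry is 58 − 58 = 0.
Column 5: -1 − 1 + 23 + 22 + 0 = 43, so its missing entry is 58 − 43 = 15.
Row 5: 0 + 23 − 5 + 15 + 20 = 53, so its missing entry is 58 − 53 = 5.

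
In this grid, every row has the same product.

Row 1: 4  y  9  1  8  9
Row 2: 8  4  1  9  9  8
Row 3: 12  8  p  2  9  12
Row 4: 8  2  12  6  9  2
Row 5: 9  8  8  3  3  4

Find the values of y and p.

y = 8, p = 1

Rows 2 and 5 each multiply to 20736, so every row has product 20736.
Row 1: 4×9×1×8×9 = 2592, so the missing entry is 20736 ÷ 2592 = 8.
Row 3: 12×8×2×9×12 = 20736, so the missing entry is 20736 ÷ 20736 = 1.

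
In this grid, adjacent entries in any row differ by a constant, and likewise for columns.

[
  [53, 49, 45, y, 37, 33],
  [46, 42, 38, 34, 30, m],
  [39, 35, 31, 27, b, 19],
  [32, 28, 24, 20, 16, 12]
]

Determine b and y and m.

Along each row the entries change by -4 per step; down each column they change by -7.
Row 3: from 39 at column 1, stepping by -4 to column 5 gives 23.
Row 1: from 53 at column 1, stepping by -4 to column 4 gives 41.
Row 2: from 46 at column 1, stepping by -4 to column 6 gives 26.

b = 23, y = 41, m = 26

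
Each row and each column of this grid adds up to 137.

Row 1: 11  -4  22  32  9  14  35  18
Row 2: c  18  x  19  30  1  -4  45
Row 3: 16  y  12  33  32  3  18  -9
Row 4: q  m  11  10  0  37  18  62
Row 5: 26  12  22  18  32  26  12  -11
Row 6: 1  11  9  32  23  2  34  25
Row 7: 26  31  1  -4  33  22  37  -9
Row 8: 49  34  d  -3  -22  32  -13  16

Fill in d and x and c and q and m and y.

d = 44, x = 16, c = 12, q = -4, m = 3, y = 32

The known cells in row 3 total 105, leaving 137 − 105 = 32 for the blank.
The known cells in column 2 total 134, leaving 137 − 134 = 3 for the blank.
The known cells in row 4 total 141, leaving 137 − 141 = -4 for the blank.
The known cells in row 8 total 93, leaving 137 − 93 = 44 for the blank.
The known cells in column 3 total 121, leaving 137 − 121 = 16 for the blank.
The known cells in row 2 total 125, leaving 137 − 125 = 12 for the blank.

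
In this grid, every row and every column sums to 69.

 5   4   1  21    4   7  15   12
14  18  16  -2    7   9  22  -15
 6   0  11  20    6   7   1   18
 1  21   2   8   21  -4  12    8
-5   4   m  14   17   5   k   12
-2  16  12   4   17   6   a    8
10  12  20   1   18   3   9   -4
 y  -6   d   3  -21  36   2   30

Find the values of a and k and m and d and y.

The known cells in column 1 total 29, leaving 69 − 29 = 40 for the blank.
The known cells in row 6 total 61, leaving 69 − 61 = 8 for the blank.
The known cells in column 7 total 69, leaving 69 − 69 = 0 for the blank.
The known cells in row 5 total 47, leaving 69 − 47 = 22 for the blank.
The known cells in row 8 total 84, leaving 69 − 84 = -15 for the blank.

a = 8, k = 0, m = 22, d = -15, y = 40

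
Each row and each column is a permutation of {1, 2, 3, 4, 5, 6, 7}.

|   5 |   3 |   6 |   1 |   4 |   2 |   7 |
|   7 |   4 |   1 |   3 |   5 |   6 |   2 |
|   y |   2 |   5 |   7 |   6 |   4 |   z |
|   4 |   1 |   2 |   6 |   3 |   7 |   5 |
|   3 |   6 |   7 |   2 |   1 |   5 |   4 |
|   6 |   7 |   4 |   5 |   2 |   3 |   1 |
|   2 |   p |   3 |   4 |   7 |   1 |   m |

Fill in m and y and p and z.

m = 6, y = 1, p = 5, z = 3

For row 7, column 2: column 2 already has {1, 2, 3, 4, 6, 7}; that leaves 5.
At (row 7, col 7): row 7 already has {1, 2, 3, 4, 5, 7}, so the value is 6.
For row 3, column 1: column 1 already has {2, 3, 4, 5, 6, 7}; that leaves 1.
At (row 3, col 7): row 3 already has {1, 2, 4, 5, 6, 7}, so the value is 3.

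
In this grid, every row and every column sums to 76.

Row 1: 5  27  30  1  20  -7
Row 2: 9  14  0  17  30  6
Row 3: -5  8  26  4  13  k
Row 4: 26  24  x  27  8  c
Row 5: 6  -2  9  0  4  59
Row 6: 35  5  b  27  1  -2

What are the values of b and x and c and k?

Row 3: -5 + 8 + 26 + 4 + 13 = 46, so its missing entry is 76 − 46 = 30.
Column 6: -7 + 6 + 30 + 59 − 2 = 86, so its missing entry is 76 − 86 = -10.
Row 4: 26 + 24 + 27 + 8 − 10 = 75, so its missing entry is 76 − 75 = 1.
Row 6: 35 + 5 + 27 + 1 − 2 = 66, so its missing entry is 76 − 66 = 10.

b = 10, x = 1, c = -10, k = 30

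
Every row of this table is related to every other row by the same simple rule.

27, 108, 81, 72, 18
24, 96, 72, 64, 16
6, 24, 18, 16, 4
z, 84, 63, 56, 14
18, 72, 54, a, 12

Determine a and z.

Each row is a constant multiple of every other row — this is a multiplication table with the headers hidden.
Row 5 is 12/18 = 2/3 times row 1, so its entry in column 4 is 72 × 2/3 = 48.
Row 4 is 14/18 = 7/9 times row 1, so its entry in column 1 is 27 × 7/9 = 21.

a = 48, z = 21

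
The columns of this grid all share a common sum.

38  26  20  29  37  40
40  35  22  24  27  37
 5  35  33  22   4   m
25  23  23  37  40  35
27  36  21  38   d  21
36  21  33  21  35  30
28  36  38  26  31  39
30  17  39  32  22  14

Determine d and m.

d = 33, m = 13

The complete columns each total 229.
Column 5 is missing 229 − 196 = 33 (since 37 + 27 + 4 + 40 + 35 + 31 + 22 = 196).
Column 6 is missing 229 − 216 = 13 (since 40 + 37 + 35 + 21 + 30 + 39 + 14 = 216).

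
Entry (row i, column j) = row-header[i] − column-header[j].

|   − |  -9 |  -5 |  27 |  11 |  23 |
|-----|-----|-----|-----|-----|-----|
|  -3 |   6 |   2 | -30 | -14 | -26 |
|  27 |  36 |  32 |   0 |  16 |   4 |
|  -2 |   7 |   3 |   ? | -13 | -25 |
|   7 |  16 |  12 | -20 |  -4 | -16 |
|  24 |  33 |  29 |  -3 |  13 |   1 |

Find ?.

-29

-2 − 27 = -29.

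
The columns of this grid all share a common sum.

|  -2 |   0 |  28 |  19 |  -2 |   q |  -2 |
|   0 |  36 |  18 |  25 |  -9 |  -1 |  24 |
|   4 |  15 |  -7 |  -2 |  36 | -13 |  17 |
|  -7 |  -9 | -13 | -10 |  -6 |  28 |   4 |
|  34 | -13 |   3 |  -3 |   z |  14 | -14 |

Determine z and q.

z = 10, q = 1

The complete columns each total 29.
Column 5 is missing 29 − 19 = 10 (since -2 − 9 + 36 − 6 = 19).
Column 6 is missing 29 − 28 = 1 (since -1 − 13 + 28 + 14 = 28).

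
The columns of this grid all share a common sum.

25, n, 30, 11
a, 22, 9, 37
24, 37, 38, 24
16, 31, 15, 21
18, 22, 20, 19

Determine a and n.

a = 29, n = 0

Column 3 sums to 112 and so does column 4; that's the common total.
In column 1 the known cells total 83, leaving 112 − 83 = 29.
In column 2 the known cells total 112, leaving 112 − 112 = 0.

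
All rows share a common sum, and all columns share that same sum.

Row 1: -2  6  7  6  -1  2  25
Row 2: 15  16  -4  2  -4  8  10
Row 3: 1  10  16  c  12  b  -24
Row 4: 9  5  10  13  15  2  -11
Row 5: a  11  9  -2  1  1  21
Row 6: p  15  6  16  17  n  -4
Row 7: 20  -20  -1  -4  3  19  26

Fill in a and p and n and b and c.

Rows 1 and 2 both sum to 43, so that's the common total.
Row 5: 11 + 9 − 2 + 1 + 1 + 21 = 41, so its missing entry is 43 − 41 = 2.
Column 4: 6 + 2 + 13 − 2 + 16 − 4 = 31, so its missing entry is 43 − 31 = 12.
Column 1: -2 + 15 + 1 + 9 + 2 + 20 = 45, so its missing entry is 43 − 45 = -2.
Row 6: -2 + 15 + 6 + 16 + 17 − 4 = 48, so its missing entry is 43 − 48 = -5.
Row 3: 1 + 10 + 16 + 12 + 12 − 24 = 27, so its missing entry is 43 − 27 = 16.

a = 2, p = -2, n = -5, b = 16, c = 12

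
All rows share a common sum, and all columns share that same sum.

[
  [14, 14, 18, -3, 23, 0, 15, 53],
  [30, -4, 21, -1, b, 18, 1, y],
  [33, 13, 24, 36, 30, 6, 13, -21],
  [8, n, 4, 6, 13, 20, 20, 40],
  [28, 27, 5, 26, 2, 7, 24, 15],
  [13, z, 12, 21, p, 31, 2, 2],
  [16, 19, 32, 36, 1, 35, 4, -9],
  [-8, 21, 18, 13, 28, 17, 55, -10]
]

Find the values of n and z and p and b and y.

n = 23, z = 21, p = 32, b = 5, y = 64

Rows 1 and 3 both sum to 134, so that's the common total.
Row 4: 8 + 4 + 6 + 13 + 20 + 20 + 40 = 111, so its missing entry is 134 − 111 = 23.
Column 2: 14 − 4 + 13 + 23 + 27 + 19 + 21 = 113, so its missing entry is 134 − 113 = 21.
Row 6: 13 + 21 + 12 + 21 + 31 + 2 + 2 = 102, so its missing entry is 134 − 102 = 32.
Column 5: 23 + 30 + 13 + 2 + 32 + 1 + 28 = 129, so its missing entry is 134 − 129 = 5.
Row 2: 30 − 4 + 21 − 1 + 5 + 18 + 1 = 70, so its missing entry is 134 − 70 = 64.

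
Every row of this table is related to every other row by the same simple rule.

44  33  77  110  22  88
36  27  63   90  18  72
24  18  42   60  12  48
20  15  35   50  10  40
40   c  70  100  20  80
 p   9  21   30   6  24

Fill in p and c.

p = 12, c = 30

Each row is a constant multiple of every other row — this is a multiplication table with the headers hidden.
Row 6 is 30/110 = 3/11 times row 1, so its entry in column 1 is 44 × 3/11 = 12.
Row 5 is 100/110 = 10/11 times row 1, so its entry in column 2 is 33 × 10/11 = 30.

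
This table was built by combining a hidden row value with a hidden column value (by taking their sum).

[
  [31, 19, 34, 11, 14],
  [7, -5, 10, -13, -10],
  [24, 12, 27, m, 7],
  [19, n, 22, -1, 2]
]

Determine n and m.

n = 7, m = 4

The difference between any two rows is the same in every column — this is an addition table with the headers hidden.
Row 4 minus row 1 is 22 − 34 = -12, so its entry in column 2 is 19 + (-12) = 7.
Row 3 minus row 1 is 27 − 34 = -7, so its entry in column 4 is 11 + (-7) = 4.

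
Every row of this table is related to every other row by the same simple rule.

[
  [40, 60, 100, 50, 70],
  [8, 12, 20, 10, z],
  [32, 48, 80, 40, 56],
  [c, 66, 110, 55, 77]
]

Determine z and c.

Each row is a constant multiple of every other row — this is a multiplication table with the headers hidden.
Row 2 is 10/50 = 1/5 times row 1, so its entry in column 5 is 70 × 1/5 = 14.
Row 4 is 55/50 = 11/10 times row 1, so its entry in column 1 is 40 × 11/10 = 44.

z = 14, c = 44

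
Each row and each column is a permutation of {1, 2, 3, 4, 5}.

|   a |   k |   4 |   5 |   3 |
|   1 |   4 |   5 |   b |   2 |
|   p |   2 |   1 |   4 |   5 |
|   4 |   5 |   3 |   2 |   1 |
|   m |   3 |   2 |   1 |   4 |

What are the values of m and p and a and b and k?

m = 5, p = 3, a = 2, b = 3, k = 1

Cell (1,2): column 2 already has {2, 3, 4, 5} → 1.
At (row 5, col 1): row 5 already has {1, 2, 3, 4}, so the value is 5.
At (row 1, col 1): row 1 already has {1, 3, 4, 5}, so the value is 2.
Cell (3,1): row 3 already has {1, 2, 4, 5} → 3.
At (row 2, col 4): row 2 already has {1, 2, 4, 5}, so the value is 3.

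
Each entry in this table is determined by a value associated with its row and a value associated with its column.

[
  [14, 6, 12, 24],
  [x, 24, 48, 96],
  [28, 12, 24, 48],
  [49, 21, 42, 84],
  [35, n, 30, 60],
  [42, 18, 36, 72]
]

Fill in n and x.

Each row is a constant multiple of every other row — this is a multiplication table with the headers hidden.
Row 5 is 30/12 = 5/2 times row 1, so its entry in column 2 is 6 × 5/2 = 15.
Row 2 is 48/12 = 4/1 times row 1, so its entry in column 1 is 14 × 4/1 = 56.

n = 15, x = 56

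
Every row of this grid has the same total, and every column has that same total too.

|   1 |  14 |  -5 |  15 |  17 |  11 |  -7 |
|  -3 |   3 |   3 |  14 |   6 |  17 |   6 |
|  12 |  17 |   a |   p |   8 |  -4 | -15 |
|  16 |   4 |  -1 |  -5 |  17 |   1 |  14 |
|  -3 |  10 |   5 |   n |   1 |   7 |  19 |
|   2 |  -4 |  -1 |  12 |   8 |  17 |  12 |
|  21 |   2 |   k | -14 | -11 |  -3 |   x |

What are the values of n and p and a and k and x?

n = 7, p = 17, a = 11, k = 34, x = 17

Rows 1 and 2 both sum to 46, so that's the common total.
The known cells in row 5 total 39, leaving 46 − 39 = 7 for the blank.
The known cells in column 4 total 29, leaving 46 − 29 = 17 for the blank.
The known cells in row 3 total 35, leaving 46 − 35 = 11 for the blank.
The known cells in column 3 total 12, leaving 46 − 12 = 34 for the blank.
The known cells in row 7 total 29, leaving 46 − 29 = 17 for the blank.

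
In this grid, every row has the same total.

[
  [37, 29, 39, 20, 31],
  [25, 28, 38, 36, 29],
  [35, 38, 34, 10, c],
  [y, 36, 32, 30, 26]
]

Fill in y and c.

The complete rows each total 156.
Row 4 is missing 156 − 124 = 32 (since 36 + 32 + 30 + 26 = 124).
Row 3 is missing 156 − 117 = 39 (since 35 + 38 + 34 + 10 = 117).

y = 32, c = 39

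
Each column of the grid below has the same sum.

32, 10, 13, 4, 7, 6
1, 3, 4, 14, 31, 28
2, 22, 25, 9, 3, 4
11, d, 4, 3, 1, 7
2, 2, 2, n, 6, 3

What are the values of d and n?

The complete columns each total 48.
Column 2 is missing 48 − 37 = 11 (since 10 + 3 + 22 + 2 = 37).
Column 4 is missing 48 − 30 = 18 (since 4 + 14 + 9 + 3 = 30).

d = 11, n = 18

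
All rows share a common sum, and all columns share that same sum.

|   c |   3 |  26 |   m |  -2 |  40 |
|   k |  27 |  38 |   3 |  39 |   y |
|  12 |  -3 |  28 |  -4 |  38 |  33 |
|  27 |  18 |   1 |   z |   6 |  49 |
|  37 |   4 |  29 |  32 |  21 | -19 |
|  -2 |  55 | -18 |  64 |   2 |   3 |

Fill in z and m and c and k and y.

z = 3, m = 6, c = 31, k = -1, y = -2

Rows 3 and 5 both sum to 104, so that's the common total.
Column 6: 40 + 33 + 49 − 19 + 3 = 106, so its missing entry is 104 − 106 = -2.
Row 4: 27 + 18 + 1 + 6 + 49 = 101, so its missing entry is 104 − 101 = 3.
Column 4: 3 − 4 + 3 + 32 + 64 = 98, so its missing entry is 104 − 98 = 6.
Row 1: 3 + 26 + 6 − 2 + 40 = 73, so its missing entry is 104 − 73 = 31.
Row 2: 27 + 38 + 3 + 39 − 2 = 105, so its missing entry is 104 − 105 = -1.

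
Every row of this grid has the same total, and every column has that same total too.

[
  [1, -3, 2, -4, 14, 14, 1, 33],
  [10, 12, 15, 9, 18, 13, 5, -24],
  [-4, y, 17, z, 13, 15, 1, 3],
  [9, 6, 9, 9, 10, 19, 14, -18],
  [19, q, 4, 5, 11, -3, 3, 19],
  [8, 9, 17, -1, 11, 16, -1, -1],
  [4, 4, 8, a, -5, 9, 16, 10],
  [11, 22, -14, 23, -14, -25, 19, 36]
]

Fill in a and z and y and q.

a = 12, z = 5, y = 8, q = 0

Rows 1 and 2 both sum to 58, so that's the common total.
Row 7: 4 + 4 + 8 − 5 + 9 + 16 + 10 = 46, so its missing entry is 58 − 46 = 12.
Column 4: -4 + 9 + 9 + 5 − 1 + 12 + 23 = 53, so its missing entry is 58 − 53 = 5.
Row 5: 19 + 4 + 5 + 11 − 3 + 3 + 19 = 58, so its missing entry is 58 − 58 = 0.
Row 3: -4 + 17 + 5 + 13 + 15 + 1 + 3 = 50, so its missing entry is 58 − 50 = 8.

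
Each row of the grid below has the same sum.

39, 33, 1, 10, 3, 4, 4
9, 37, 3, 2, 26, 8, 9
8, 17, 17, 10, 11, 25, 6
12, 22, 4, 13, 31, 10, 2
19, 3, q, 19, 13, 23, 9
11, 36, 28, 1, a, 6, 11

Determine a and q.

Row 3 sums to 94 and so does row 4; that's the common total.
In row 6 the known cells total 93, leaving 94 − 93 = 1.
In row 5 the known cells total 86, leaving 94 − 86 = 8.

a = 1, q = 8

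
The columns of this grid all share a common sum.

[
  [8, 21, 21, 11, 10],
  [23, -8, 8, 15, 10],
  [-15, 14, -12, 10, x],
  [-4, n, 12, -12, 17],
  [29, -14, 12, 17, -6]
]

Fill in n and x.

n = 28, x = 10

Column 1 sums to 41 and so does column 3; that's the common total.
In column 2 the known cells total 13, leaving 41 − 13 = 28.
In column 5 the known cells total 31, leaving 41 − 31 = 10.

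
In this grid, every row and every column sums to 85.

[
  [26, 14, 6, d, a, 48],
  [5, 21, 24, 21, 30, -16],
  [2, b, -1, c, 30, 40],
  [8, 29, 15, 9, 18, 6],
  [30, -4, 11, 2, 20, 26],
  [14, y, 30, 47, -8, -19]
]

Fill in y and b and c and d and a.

y = 21, b = 4, c = 10, d = -4, a = -5

The known cells in column 5 total 90, leaving 85 − 90 = -5 for the blank.
The known cells in row 1 total 89, leaving 85 − 89 = -4 for the blank.
The known cells in row 6 total 64, leaving 85 − 64 = 21 for the blank.
The known cells in column 2 total 81, leaving 85 − 81 = 4 for the blank.
The known cells in row 3 total 75, leaving 85 − 75 = 10 for the blank.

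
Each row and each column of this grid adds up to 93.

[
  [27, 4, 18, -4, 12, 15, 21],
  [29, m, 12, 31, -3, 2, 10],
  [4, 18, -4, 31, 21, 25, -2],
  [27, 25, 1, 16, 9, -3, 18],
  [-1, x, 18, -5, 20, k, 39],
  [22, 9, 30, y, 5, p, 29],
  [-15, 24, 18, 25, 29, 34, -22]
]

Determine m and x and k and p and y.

m = 12, x = 1, k = 21, p = -1, y = -1

Row 2: 29 + 12 + 31 − 3 + 2 + 10 = 81, so its missing entry is 93 − 81 = 12.
Column 4: -4 + 31 + 31 + 16 − 5 + 25 = 94, so its missing entry is 93 − 94 = -1.
Row 6: 22 + 9 + 30 − 1 + 5 + 29 = 94, so its missing entry is 93 − 94 = -1.
Column 6: 15 + 2 + 25 − 3 − 1 + 34 = 72, so its missing entry is 93 − 72 = 21.
Row 5: -1 + 18 − 5 + 20 + 21 + 39 = 92, so its missing entry is 93 − 92 = 1.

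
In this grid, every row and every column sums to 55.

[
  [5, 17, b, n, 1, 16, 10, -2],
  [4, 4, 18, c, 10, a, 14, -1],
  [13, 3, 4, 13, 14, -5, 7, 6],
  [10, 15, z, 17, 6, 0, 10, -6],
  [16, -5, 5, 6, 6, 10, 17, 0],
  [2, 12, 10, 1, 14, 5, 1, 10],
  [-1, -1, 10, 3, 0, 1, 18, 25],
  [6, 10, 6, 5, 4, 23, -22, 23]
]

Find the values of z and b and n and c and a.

z = 3, b = -1, n = 9, c = 1, a = 5

Column 6 has 16 − 5 + 0 + 10 + 5 + 1 + 23 = 50; the blank must be 55 − 50 = 5.
Row 4 has 10 + 15 + 17 + 6 + 0 + 10 − 6 = 52; the blank must be 55 − 52 = 3.
Column 3 has 18 + 4 + 3 + 5 + 10 + 10 + 6 = 56; the blank must be 55 − 56 = -1.
Row 1 has 5 + 17 − 1 + 1 + 16 + 10 − 2 = 46; the blank must be 55 − 46 = 9.
Row 2 has 4 + 4 + 18 + 10 + 5 + 14 − 1 = 54; the blank must be 55 − 54 = 1.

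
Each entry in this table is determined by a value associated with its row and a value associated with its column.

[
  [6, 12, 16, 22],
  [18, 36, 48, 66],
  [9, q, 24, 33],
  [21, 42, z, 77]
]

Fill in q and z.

q = 18, z = 56

Each row is a constant multiple of every other row — this is a multiplication table with the headers hidden.
Row 3 is 9/6 = 3/2 times row 1, so its entry in column 2 is 12 × 3/2 = 18.
Row 4 is 21/6 = 7/2 times row 1, so its entry in column 3 is 16 × 7/2 = 56.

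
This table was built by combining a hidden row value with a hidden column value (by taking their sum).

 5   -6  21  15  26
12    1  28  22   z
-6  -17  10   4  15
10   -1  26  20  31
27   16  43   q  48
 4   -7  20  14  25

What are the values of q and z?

The difference between any two rows is the same in every column — this is an addition table with the headers hidden.
Row 5 minus row 1 is 27 − 5 = 22, so its entry in column 4 is 15 + 22 = 37.
Row 2 minus row 1 is 12 − 5 = 7, so its entry in column 5 is 26 + 7 = 33.

q = 37, z = 33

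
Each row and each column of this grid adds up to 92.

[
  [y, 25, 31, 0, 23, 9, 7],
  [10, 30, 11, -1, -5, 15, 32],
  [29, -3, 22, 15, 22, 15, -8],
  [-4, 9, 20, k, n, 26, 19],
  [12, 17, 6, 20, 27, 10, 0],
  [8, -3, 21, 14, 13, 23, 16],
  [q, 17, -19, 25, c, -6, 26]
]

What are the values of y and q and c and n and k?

y = -3, q = 40, c = 9, n = 3, k = 19

Row 1: 25 + 31 + 0 + 23 + 9 + 7 = 95, so its missing entry is 92 − 95 = -3.
Column 4: 0 − 1 + 15 + 20 + 14 + 25 = 73, so its missing entry is 92 − 73 = 19.
Row 4: -4 + 9 + 20 + 19 + 26 + 19 = 89, so its missing entry is 92 − 89 = 3.
Column 5: 23 − 5 + 22 + 3 + 27 + 13 = 83, so its missing entry is 92 − 83 = 9.
Row 7: 17 − 19 + 25 + 9 − 6 + 26 = 52, so its missing entry is 92 − 52 = 40.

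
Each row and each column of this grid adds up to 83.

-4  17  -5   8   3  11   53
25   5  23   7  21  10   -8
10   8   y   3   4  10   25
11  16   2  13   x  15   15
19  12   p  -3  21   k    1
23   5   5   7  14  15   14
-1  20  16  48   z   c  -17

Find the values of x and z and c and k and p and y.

The known cells in row 4 total 72, leaving 83 − 72 = 11 for the blank.
The known cells in column 5 total 74, leaving 83 − 74 = 9 for the blank.
The known cells in row 7 total 75, leaving 83 − 75 = 8 for the blank.
The known cells in column 6 total 69, leaving 83 − 69 = 14 for the blank.
The known cells in row 5 total 64, leaving 83 − 64 = 19 for the blank.
The known cells in row 3 total 60, leaving 83 − 60 = 23 for the blank.

x = 11, z = 9, c = 8, k = 14, p = 19, y = 23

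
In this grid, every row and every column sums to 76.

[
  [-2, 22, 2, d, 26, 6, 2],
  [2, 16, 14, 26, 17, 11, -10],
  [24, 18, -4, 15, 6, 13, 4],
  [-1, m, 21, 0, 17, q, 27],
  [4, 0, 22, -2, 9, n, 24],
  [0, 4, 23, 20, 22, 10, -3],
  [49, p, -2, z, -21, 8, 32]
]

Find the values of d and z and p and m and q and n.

The known cells in row 1 total 56, leaving 76 − 56 = 20 for the blank.
The known cells in row 5 total 57, leaving 76 − 57 = 19 for the blank.
The known cells in column 4 total 79, leaving 76 − 79 = -3 for the blank.
The known cells in row 7 total 63, leaving 76 − 63 = 13 for the blank.
The known cells in column 2 total 73, leaving 76 − 73 = 3 for the blank.
The known cells in row 4 total 67, leaving 76 − 67 = 9 for the blank.

d = 20, z = -3, p = 13, m = 3, q = 9, n = 19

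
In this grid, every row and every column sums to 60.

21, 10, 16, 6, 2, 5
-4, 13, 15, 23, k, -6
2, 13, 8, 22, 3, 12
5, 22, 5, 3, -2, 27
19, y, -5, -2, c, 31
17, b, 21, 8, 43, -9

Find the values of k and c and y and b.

Row 6: 17 + 21 + 8 + 43 − 9 = 80, so its missing entry is 60 − 80 = -20.
Column 2: 10 + 13 + 13 + 22 − 20 = 38, so its missing entry is 60 − 38 = 22.
Row 5: 19 + 22 − 5 − 2 + 31 = 65, so its missing entry is 60 − 65 = -5.
Row 2: -4 + 13 + 15 + 23 − 6 = 41, so its missing entry is 60 − 41 = 19.

k = 19, c = -5, y = 22, b = -20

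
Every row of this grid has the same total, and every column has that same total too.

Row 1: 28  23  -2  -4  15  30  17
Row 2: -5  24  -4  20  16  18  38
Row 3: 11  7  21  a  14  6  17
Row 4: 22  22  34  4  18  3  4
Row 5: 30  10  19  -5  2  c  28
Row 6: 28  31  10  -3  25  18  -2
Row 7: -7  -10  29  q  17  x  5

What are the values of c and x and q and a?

c = 23, x = 9, q = 64, a = 31

Rows 1 and 2 both sum to 107, so that's the common total.
The known cells in row 3 total 76, leaving 107 − 76 = 31 for the blank.
The known cells in row 5 total 84, leaving 107 − 84 = 23 for the blank.
The known cells in column 4 total 43, leaving 107 − 43 = 64 for the blank.
The known cells in row 7 total 98, leaving 107 − 98 = 9 for the blank.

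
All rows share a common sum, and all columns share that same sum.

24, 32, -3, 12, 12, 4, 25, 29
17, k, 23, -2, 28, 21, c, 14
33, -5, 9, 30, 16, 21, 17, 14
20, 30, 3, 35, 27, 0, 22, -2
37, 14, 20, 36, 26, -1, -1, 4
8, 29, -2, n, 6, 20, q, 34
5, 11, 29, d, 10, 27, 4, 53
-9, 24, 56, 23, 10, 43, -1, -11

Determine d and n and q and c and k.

d = -4, n = 5, q = 35, c = 34, k = 0

Rows 1 and 3 both sum to 135, so that's the common total.
Column 2: 32 − 5 + 30 + 14 + 29 + 11 + 24 = 135, so its missing entry is 135 − 135 = 0.
Row 2: 17 + 0 + 23 − 2 + 28 + 21 + 14 = 101, so its missing entry is 135 − 101 = 34.
Column 7: 25 + 34 + 17 + 22 − 1 + 4 − 1 = 100, so its missing entry is 135 − 100 = 35.
Row 6: 8 + 29 − 2 + 6 + 20 + 35 + 34 = 130, so its missing entry is 135 − 130 = 5.
Row 7: 5 + 11 + 29 + 10 + 27 + 4 + 53 = 139, so its missing entry is 135 − 139 = -4.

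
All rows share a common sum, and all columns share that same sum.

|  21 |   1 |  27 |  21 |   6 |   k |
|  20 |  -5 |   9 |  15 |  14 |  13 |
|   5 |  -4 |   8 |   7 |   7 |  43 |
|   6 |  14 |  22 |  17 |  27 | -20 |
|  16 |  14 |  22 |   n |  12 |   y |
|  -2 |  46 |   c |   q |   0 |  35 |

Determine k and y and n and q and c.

Rows 2 and 3 both sum to 66, so that's the common total.
Row 1 has 21 + 1 + 27 + 21 + 6 = 76; the blank must be 66 − 76 = -10.
Column 6 has -10 + 13 + 43 − 20 + 35 = 61; the blank must be 66 − 61 = 5.
Row 5 has 16 + 14 + 22 + 12 + 5 = 69; the blank must be 66 − 69 = -3.
Column 4 has 21 + 15 + 7 + 17 − 3 = 57; the blank must be 66 − 57 = 9.
Row 6 has -2 + 46 + 9 + 0 + 35 = 88; the blank must be 66 − 88 = -22.

k = -10, y = 5, n = -3, q = 9, c = -22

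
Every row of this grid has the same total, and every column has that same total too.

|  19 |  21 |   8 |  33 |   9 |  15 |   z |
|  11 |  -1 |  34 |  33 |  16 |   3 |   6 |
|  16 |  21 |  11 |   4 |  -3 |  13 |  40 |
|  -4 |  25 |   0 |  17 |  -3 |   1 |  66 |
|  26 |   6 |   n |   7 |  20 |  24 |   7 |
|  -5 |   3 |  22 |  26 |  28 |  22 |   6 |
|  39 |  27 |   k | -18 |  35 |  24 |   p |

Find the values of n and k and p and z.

n = 12, k = 15, p = -20, z = -3

Rows 2 and 3 both sum to 102, so that's the common total.
Row 5 has 26 + 6 + 7 + 20 + 24 + 7 = 90; the blank must be 102 − 90 = 12.
Column 3 has 8 + 34 + 11 + 0 + 12 + 22 = 87; the blank must be 102 − 87 = 15.
Row 7 has 39 + 27 + 15 − 18 + 35 + 24 = 122; the blank must be 102 − 122 = -20.
Row 1 has 19 + 21 + 8 + 33 + 9 + 15 = 105; the blank must be 102 − 105 = -3.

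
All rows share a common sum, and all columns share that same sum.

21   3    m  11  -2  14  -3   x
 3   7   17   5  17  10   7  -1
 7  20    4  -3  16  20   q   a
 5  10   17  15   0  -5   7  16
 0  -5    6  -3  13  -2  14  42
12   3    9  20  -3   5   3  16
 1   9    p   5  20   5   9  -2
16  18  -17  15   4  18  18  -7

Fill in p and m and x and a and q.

Rows 2 and 4 both sum to 65, so that's the common total.
The known cells in row 7 total 47, leaving 65 − 47 = 18 for the blank.
The known cells in column 3 total 54, leaving 65 − 54 = 11 for the blank.
The known cells in row 1 total 55, leaving 65 − 55 = 10 for the blank.
The known cells in column 8 total 74, leaving 65 − 74 = -9 for the blank.
The known cells in row 3 total 55, leaving 65 − 55 = 10 for the blank.

p = 18, m = 11, x = 10, a = -9, q = 10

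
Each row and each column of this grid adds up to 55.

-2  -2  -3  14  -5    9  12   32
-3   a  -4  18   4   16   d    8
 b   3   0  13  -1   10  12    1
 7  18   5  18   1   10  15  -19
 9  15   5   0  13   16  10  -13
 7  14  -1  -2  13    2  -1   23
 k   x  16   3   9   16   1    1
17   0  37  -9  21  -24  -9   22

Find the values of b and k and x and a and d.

b = 17, k = 3, x = 6, a = 1, d = 15

The known cells in row 3 total 38, leaving 55 − 38 = 17 for the blank.
The known cells in column 1 total 52, leaving 55 − 52 = 3 for the blank.
The known cells in row 7 total 49, leaving 55 − 49 = 6 for the blank.
The known cells in column 2 total 54, leaving 55 − 54 = 1 for the blank.
The known cells in row 2 total 40, leaving 55 − 40 = 15 for the blank.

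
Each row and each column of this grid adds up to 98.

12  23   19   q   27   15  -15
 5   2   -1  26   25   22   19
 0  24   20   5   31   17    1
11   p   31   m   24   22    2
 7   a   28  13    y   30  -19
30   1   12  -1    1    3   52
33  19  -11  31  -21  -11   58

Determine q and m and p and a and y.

The known cells in column 5 total 87, leaving 98 − 87 = 11 for the blank.
The known cells in row 1 total 81, leaving 98 − 81 = 17 for the blank.
The known cells in column 4 total 91, leaving 98 − 91 = 7 for the blank.
The known cells in row 4 total 97, leaving 98 − 97 = 1 for the blank.
The known cells in row 5 total 70, leaving 98 − 70 = 28 for the blank.

q = 17, m = 7, p = 1, a = 28, y = 11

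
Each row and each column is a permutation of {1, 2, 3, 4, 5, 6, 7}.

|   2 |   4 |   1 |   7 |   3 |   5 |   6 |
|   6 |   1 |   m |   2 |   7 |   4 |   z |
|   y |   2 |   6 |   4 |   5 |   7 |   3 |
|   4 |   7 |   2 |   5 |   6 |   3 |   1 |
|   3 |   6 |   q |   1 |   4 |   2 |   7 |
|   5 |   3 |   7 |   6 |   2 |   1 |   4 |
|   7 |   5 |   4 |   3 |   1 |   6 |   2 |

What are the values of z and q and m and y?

Cell (2,7): column 7 already has {1, 2, 3, 4, 6, 7} → 5.
At (row 2, col 3): row 2 already has {1, 2, 4, 5, 6, 7}, so the value is 3.
At (row 3, col 1): row 3 already has {2, 3, 4, 5, 6, 7}, so the value is 1.
Cell (5,3): row 5 already has {1, 2, 3, 4, 6, 7} → 5.

z = 5, q = 5, m = 3, y = 1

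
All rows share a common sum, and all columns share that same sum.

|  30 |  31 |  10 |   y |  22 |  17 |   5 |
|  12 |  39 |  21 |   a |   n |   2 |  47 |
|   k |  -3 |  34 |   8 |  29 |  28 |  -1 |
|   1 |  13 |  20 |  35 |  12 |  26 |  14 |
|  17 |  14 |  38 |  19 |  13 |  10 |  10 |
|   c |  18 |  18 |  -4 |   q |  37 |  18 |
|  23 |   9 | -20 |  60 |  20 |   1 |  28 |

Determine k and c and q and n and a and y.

Rows 4 and 5 both sum to 121, so that's the common total.
The known cells in row 1 total 115, leaving 121 − 115 = 6 for the blank.
The known cells in row 3 total 95, leaving 121 − 95 = 26 for the blank.
The known cells in column 1 total 109, leaving 121 − 109 = 12 for the blank.
The known cells in row 6 total 99, leaving 121 − 99 = 22 for the blank.
The known cells in column 5 total 118, leaving 121 − 118 = 3 for the blank.
The known cells in row 2 total 124, leaving 121 − 124 = -3 for the blank.

k = 26, c = 12, q = 22, n = 3, a = -3, y = 6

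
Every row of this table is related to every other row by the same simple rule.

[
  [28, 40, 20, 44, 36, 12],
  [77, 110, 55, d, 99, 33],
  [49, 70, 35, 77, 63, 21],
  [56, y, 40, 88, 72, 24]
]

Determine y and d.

Each row is a constant multiple of every other row — this is a multiplication table with the headers hidden.
Row 4 is 56/28 = 2/1 times row 1, so its entry in column 2 is 40 × 2/1 = 80.
Row 2 is 77/28 = 11/4 times row 1, so its entry in column 4 is 44 × 11/4 = 121.

y = 80, d = 121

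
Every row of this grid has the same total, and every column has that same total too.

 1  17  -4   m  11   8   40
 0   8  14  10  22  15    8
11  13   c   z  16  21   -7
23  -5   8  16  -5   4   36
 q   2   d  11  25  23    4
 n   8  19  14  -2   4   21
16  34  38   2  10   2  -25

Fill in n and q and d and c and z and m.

n = 13, q = 13, d = -1, c = 3, z = 20, m = 4

Rows 2 and 4 both sum to 77, so that's the common total.
Row 1 has 1 + 17 − 4 + 11 + 8 + 40 = 73; the blank must be 77 − 73 = 4.
Column 4 has 4 + 10 + 16 + 11 + 14 + 2 = 57; the blank must be 77 − 57 = 20.
Row 6 has 8 + 19 + 14 − 2 + 4 + 21 = 64; the blank must be 77 − 64 = 13.
Column 1 has 1 + 0 + 11 + 23 + 13 + 16 = 64; the blank must be 77 − 64 = 13.
Row 5 has 13 + 2 + 11 + 25 + 23 + 4 = 78; the blank must be 77 − 78 = -1.
Row 3 has 11 + 13 + 20 + 16 + 21 − 7 = 74; the blank must be 77 − 74 = 3.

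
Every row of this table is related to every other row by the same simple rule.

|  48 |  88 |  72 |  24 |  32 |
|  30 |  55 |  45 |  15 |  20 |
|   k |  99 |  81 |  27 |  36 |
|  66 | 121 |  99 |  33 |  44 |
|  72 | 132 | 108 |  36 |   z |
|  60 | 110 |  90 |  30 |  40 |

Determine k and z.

k = 54, z = 48

Each row is a constant multiple of every other row — this is a multiplication table with the headers hidden.
Row 3 is 99/88 = 9/8 times row 1, so its entry in column 1 is 48 × 9/8 = 54.
Row 5 is 132/88 = 3/2 times row 1, so its entry in column 5 is 32 × 3/2 = 48.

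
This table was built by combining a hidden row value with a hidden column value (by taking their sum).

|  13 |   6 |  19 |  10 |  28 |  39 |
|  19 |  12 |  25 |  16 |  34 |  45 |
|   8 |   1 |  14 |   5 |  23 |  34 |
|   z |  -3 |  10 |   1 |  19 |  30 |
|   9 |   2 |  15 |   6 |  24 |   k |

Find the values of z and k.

The difference between any two rows is the same in every column — this is an addition table with the headers hidden.
Row 4 minus row 1 is -3 − 6 = -9, so its entry in column 1 is 13 + (-9) = 4.
Row 5 minus row 1 is 2 − 6 = -4, so its entry in column 6 is 39 + (-4) = 35.

z = 4, k = 35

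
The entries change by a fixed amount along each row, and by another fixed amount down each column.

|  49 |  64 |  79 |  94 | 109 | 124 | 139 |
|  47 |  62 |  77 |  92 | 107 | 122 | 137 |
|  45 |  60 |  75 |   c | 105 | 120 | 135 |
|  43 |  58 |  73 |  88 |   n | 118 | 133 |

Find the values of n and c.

n = 103, c = 90

Along each row the entries change by 15 per step; down each column they change by -2.
Row 4: from 43 at column 1, stepping by 15 to column 5 gives 103.
Row 3: from 45 at column 1, stepping by 15 to column 4 gives 90.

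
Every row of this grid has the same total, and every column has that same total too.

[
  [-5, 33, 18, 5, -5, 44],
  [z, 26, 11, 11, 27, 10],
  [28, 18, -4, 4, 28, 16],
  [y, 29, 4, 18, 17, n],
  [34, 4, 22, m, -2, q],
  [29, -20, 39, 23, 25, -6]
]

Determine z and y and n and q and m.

z = 5, y = -1, n = 23, q = 3, m = 29

Rows 1 and 3 both sum to 90, so that's the common total.
Column 4: 5 + 11 + 4 + 18 + 23 = 61, so its missing entry is 90 − 61 = 29.
Row 5: 34 + 4 + 22 + 29 − 2 = 87, so its missing entry is 90 − 87 = 3.
Row 2: 26 + 11 + 11 + 27 + 10 = 85, so its missing entry is 90 − 85 = 5.
Column 1: -5 + 5 + 28 + 34 + 29 = 91, so its missing entry is 90 − 91 = -1.
Row 4: -1 + 29 + 4 + 18 + 17 = 67, so its missing entry is 90 − 67 = 23.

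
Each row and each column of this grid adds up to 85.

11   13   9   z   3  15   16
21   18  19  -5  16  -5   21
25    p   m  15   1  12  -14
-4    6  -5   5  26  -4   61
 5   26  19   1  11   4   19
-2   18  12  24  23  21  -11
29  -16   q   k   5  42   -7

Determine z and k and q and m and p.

Column 2 has 13 + 18 + 6 + 26 + 18 − 16 = 65; the blank must be 85 − 65 = 20.
Row 1 has 11 + 13 + 9 + 3 + 15 + 16 = 67; the blank must be 85 − 67 = 18.
Row 3 has 25 + 20 + 15 + 1 + 12 − 14 = 59; the blank must be 85 − 59 = 26.
Column 3 has 9 + 19 + 26 − 5 + 19 + 12 = 80; the blank must be 85 − 80 = 5.
Row 7 has 29 − 16 + 5 + 5 + 42 − 7 = 58; the blank must be 85 − 58 = 27.

z = 18, k = 27, q = 5, m = 26, p = 20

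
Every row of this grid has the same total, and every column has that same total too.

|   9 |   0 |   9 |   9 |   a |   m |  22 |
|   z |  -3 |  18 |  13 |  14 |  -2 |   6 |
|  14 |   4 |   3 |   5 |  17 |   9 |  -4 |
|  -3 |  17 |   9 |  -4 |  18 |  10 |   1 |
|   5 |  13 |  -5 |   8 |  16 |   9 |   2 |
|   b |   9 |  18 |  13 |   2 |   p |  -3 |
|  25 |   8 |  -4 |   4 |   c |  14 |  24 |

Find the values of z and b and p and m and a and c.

z = 2, b = -4, p = 13, m = -5, a = 4, c = -23

Rows 3 and 4 both sum to 48, so that's the common total.
The known cells in row 7 total 71, leaving 48 − 71 = -23 for the blank.
The known cells in column 5 total 44, leaving 48 − 44 = 4 for the blank.
The known cells in row 1 total 53, leaving 48 − 53 = -5 for the blank.
The known cells in column 6 total 35, leaving 48 − 35 = 13 for the blank.
The known cells in row 6 total 52, leaving 48 − 52 = -4 for the blank.
The known cells in row 2 total 46, leaving 48 − 46 = 2 for the blank.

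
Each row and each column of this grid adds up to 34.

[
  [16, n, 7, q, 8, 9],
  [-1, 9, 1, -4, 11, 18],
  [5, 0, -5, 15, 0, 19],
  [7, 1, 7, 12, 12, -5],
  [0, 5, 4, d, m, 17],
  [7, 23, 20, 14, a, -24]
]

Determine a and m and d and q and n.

The known cells in column 2 total 38, leaving 34 − 38 = -4 for the blank.
The known cells in row 6 total 40, leaving 34 − 40 = -6 for the blank.
The known cells in column 5 total 25, leaving 34 − 25 = 9 for the blank.
The known cells in row 5 total 35, leaving 34 − 35 = -1 for the blank.
The known cells in row 1 total 36, leaving 34 − 36 = -2 for the blank.

a = -6, m = 9, d = -1, q = -2, n = -4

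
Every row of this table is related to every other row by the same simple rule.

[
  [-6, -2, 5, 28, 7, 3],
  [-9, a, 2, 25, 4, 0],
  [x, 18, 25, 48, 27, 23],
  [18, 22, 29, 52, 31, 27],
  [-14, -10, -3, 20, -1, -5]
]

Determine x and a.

x = 14, a = -5

The difference between any two rows is the same in every column — this is an addition table with the headers hidden.
Row 3 minus row 1 is 27 − 7 = 20, so its entry in column 1 is -6 + 20 = 14.
Row 2 minus row 1 is 4 − 7 = -3, so its entry in column 2 is -2 + (-3) = -5.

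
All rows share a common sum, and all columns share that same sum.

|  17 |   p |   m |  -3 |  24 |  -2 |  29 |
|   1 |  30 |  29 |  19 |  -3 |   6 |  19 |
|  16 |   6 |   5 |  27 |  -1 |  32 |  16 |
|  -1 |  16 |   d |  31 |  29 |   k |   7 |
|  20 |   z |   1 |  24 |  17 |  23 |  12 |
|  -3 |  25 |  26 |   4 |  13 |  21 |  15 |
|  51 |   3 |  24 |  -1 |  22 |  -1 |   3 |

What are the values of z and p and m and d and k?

Rows 2 and 3 both sum to 101, so that's the common total.
Row 5 has 20 + 1 + 24 + 17 + 23 + 12 = 97; the blank must be 101 − 97 = 4.
Column 2 has 30 + 6 + 16 + 4 + 25 + 3 = 84; the blank must be 101 − 84 = 17.
Row 1 has 17 + 17 − 3 + 24 − 2 + 29 = 82; the blank must be 101 − 82 = 19.
Column 3 has 19 + 29 + 5 + 1 + 26 + 24 = 104; the blank must be 101 − 104 = -3.
Row 4 has -1 + 16 − 3 + 31 + 29 + 7 = 79; the blank must be 101 − 79 = 22.

z = 4, p = 17, m = 19, d = -3, k = 22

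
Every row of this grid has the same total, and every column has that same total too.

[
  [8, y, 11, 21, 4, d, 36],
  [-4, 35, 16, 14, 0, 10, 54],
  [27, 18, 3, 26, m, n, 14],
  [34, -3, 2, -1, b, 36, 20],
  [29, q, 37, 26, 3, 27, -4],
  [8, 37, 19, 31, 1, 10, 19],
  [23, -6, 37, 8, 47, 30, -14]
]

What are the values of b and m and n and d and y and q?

b = 37, m = 33, n = 4, d = 8, y = 37, q = 7

Rows 2 and 6 both sum to 125, so that's the common total.
The known cells in row 4 total 88, leaving 125 − 88 = 37 for the blank.
The known cells in column 5 total 92, leaving 125 − 92 = 33 for the blank.
The known cells in row 3 total 121, leaving 125 − 121 = 4 for the blank.
The known cells in column 6 total 117, leaving 125 − 117 = 8 for the blank.
The known cells in row 1 total 88, leaving 125 − 88 = 37 for the blank.
The known cells in row 5 total 118, leaving 125 − 118 = 7 for the blank.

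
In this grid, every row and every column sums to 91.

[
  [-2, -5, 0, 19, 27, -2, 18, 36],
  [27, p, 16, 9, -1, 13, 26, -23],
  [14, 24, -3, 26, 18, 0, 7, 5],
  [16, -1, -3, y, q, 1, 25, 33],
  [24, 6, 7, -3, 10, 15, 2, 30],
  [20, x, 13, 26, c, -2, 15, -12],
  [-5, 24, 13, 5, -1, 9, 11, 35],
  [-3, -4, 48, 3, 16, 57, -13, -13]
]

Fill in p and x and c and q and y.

Row 2: 27 + 16 + 9 − 1 + 13 + 26 − 23 = 67, so its missing entry is 91 − 67 = 24.
Column 2: -5 + 24 + 24 − 1 + 6 + 24 − 4 = 68, so its missing entry is 91 − 68 = 23.
Row 6: 20 + 23 + 13 + 26 − 2 + 15 − 12 = 83, so its missing entry is 91 − 83 = 8.
Column 5: 27 − 1 + 18 + 10 + 8 − 1 + 16 = 77, so its missing entry is 91 − 77 = 14.
Row 4: 16 − 1 − 3 + 14 + 1 + 25 + 33 = 85, so its missing entry is 91 − 85 = 6.

p = 24, x = 23, c = 8, q = 14, y = 6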